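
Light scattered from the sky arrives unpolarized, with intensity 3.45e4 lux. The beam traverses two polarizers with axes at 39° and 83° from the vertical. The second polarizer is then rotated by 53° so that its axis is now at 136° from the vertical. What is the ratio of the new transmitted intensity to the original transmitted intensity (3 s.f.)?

Before rotation:
Unpolarized light through the first polarizer → I₁ = ½ I₀, now polarized at 39°.
I₂ = I₁ cos²(83° − 39°) = 0.5 I₀ · cos²(44°) = 0.2587 I₀.
After rotation:
Unpolarized light through the first polarizer → I₁ = ½ I₀, now polarized at 39°.
Angle between axes 1 and 2: 83°. I₂ = 0.5 I₀ · cos²(83°) = 0.007426 I₀.
Ratio = 0.007426 / 0.2587 = 0.0287.

I_new/I_old ≈ 0.0287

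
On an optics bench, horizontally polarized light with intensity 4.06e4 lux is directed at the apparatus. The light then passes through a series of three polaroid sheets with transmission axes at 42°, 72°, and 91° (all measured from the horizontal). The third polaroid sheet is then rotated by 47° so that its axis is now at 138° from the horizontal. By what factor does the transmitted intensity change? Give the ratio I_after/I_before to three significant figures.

Before rotation:
I₁ = I₀ cos²(42° − 0°) = I₀ cos²(42°) = 0.5523 I₀.
I₂ = I₁ cos²(72° − 42°) = 0.5523 I₀ · cos²(30°) = 0.4142 I₀.
I₃ = I₂ cos²(91° − 72°) = 0.4142 I₀ · cos²(19°) = 0.3703 I₀.
After rotation:
I₁ = I₀ cos²(42° − 0°) = I₀ cos²(42°) = 0.5523 I₀.
I₂ = I₁ cos²(72° − 42°) = 0.5523 I₀ · cos²(30°) = 0.4142 I₀.
I₃ = I₂ cos²(138° − 72°) = 0.4142 I₀ · cos²(66°) = 0.06852 I₀.
Ratio = 0.06852 / 0.3703 = 0.185.

I_new/I_old ≈ 0.185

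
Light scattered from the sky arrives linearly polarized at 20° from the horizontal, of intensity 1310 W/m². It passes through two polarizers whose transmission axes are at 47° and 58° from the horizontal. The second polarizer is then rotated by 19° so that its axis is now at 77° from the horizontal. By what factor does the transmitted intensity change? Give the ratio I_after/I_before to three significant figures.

I_new/I_old ≈ 0.778

Before rotation:
I₁ = I₀ cos²(47° − 20°) = I₀ cos²(27°) = 0.7939 I₀.
I₂ = I₁ cos²(58° − 47°) = 0.7939 I₀ · cos²(11°) = 0.765 I₀.
After rotation:
I₁ = I₀ cos²(47° − 20°) = I₀ cos²(27°) = 0.7939 I₀.
I₂ = I₁ cos²(77° − 47°) = 0.7939 I₀ · cos²(30°) = 0.5954 I₀.
Ratio = 0.5954 / 0.765 = 0.7783.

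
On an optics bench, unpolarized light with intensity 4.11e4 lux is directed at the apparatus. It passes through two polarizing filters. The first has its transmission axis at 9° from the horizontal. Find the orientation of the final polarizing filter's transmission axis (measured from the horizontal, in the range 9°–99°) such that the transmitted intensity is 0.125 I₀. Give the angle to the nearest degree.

Unpolarized light through the first polarizer → I₁ = ½ I₀, now polarized at 9°.
Need I₂/I₀ = 0.125, so cos²(θ − 9°) = 0.125 / 0.5 = 0.25.
θ − 9° = arccos(√0.25) = 60.0°, giving θ ≈ 9 + 60.0 = 69.0°.

θ ≈ 69°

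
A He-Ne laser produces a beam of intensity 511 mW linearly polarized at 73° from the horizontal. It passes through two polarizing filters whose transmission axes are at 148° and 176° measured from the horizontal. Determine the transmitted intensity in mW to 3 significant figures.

By Malus's law, I₁ = 511 mW · cos²(75°) = 34.23 mW.
I₂ = I₁ · cos²(28°) = 34.23 · 0.7796 = 26.69 mW.

I ≈ 26.7 mW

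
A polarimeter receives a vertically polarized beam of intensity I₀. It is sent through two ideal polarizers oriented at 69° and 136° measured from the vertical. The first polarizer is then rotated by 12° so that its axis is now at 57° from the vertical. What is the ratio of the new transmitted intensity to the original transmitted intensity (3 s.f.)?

Before rotation:
I₁ = I₀ cos²(69° − 0°) = I₀ cos²(69°) = 0.1284 I₀.
I₂ = I₁ cos²(136° − 69°) = 0.1284 I₀ · cos²(67°) = 0.01961 I₀.
After rotation:
I₁ = I₀ cos²(57° − 0°) = I₀ cos²(57°) = 0.2966 I₀.
I₂ = I₁ cos²(136° − 57°) = 0.2966 I₀ · cos²(79°) = 0.0108 I₀.
Ratio = 0.0108 / 0.01961 = 0.5508.

I_new/I_old ≈ 0.551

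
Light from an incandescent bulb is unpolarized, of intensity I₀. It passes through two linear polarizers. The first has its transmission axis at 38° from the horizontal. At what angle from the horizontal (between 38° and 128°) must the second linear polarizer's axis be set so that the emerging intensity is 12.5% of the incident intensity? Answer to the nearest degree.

Unpolarized light through the first polarizer → I₁ = ½ I₀, now polarized at 38°.
Need I₂/I₀ = 0.125, so cos²(θ − 38°) = 0.125 / 0.5 = 0.25.
θ − 38° = arccos(√0.25) = 60.0°, giving θ ≈ 38 + 60.0 = 98.0°.

θ ≈ 98°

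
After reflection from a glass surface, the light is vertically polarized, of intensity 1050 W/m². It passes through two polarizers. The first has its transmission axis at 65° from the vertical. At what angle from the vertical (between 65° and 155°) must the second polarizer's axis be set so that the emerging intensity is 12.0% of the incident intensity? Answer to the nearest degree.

θ ≈ 100°

I₁ = I₀ cos²(65° − 0°) = I₀ cos²(65°) = 0.1786 I₀.
Need I₂/I₀ = 0.12, so cos²(θ − 65°) = 0.12 / 0.1786 = 0.6719.
θ − 65° = arccos(√0.6719) = 34.9°, giving θ ≈ 65 + 34.9 = 99.9°.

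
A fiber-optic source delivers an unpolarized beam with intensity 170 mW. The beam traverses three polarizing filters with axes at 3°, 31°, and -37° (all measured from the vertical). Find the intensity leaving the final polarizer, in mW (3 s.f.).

Unpolarized light through the first polarizer → I₁ = 170 mW/2 = 85 mW, polarized at 3°.
I₂ = I₁ · cos²(28°) = 85 · 0.7796 = 66.27 mW.
I₃ = I₂ · cos²(68°) = 66.27 · 0.1403 = 9.299 mW.

I ≈ 9.30 mW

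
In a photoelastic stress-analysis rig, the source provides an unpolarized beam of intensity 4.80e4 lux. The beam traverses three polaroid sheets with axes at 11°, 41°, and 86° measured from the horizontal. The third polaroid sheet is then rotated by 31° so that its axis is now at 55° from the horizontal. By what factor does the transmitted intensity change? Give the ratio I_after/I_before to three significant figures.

Before rotation:
Unpolarized light through the first polarizer → I₁ = ½ I₀, now polarized at 11°.
I₂ = I₁ cos²(41° − 11°) = 0.5 I₀ · cos²(30°) = 0.375 I₀.
I₃ = I₂ cos²(86° − 41°) = 0.375 I₀ · cos²(45°) = 0.1875 I₀.
After rotation:
Unpolarized light through the first polarizer → I₁ = ½ I₀, now polarized at 11°.
I₂ = I₁ cos²(41° − 11°) = 0.5 I₀ · cos²(30°) = 0.375 I₀.
I₃ = I₂ cos²(55° − 41°) = 0.375 I₀ · cos²(14°) = 0.3531 I₀.
Ratio = 0.3531 / 0.1875 = 1.883.

I_new/I_old ≈ 1.88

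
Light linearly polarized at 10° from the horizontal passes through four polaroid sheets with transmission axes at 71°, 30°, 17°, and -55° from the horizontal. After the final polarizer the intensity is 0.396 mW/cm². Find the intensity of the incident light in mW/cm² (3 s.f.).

I₁ = I₀ cos²(71° − 10°) = I₀ cos²(61°) = 0.235 I₀.
I₂ = I₁ cos²(30° − 71°) = 0.235 I₀ · cos²(41°) = 0.1339 I₀.
I₃ = I₂ cos²(17° − 30°) = 0.1339 I₀ · cos²(13°) = 0.1271 I₀.
I₄ = I₃ cos²(-55° − 17°) = 0.1271 I₀ · cos²(72°) = 0.01214 I₀.
So 0.396 mW/cm² = 0.01214 I₀, giving I₀ = 0.396/0.01214 = 32.63 mW/cm².

I₀ ≈ 32.6 mW/cm²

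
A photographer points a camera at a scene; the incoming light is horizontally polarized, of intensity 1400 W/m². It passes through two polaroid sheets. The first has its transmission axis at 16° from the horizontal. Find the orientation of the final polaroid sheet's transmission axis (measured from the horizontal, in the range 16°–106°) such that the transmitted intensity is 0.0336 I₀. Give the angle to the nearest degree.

I₁ = I₀ cos²(16° − 0°) = I₀ cos²(16°) = 0.924 I₀.
Need I₂/I₀ = 0.0336, so cos²(θ − 16°) = 0.0336 / 0.924 = 0.03636.
θ − 16° = arccos(√0.03636) = 79.0°, giving θ ≈ 16 + 79.0 = 95.0°.

θ ≈ 95°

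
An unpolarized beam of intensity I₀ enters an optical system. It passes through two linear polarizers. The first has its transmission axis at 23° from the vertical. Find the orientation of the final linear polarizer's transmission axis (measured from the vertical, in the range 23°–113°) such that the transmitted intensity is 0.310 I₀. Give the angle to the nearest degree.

θ ≈ 61°

Unpolarized light through the first polarizer → I₁ = ½ I₀, now polarized at 23°.
Need I₂/I₀ = 0.31, so cos²(θ − 23°) = 0.31 / 0.5 = 0.62.
θ − 23° = arccos(√0.62) = 38.1°, giving θ ≈ 23 + 38.1 = 61.1°.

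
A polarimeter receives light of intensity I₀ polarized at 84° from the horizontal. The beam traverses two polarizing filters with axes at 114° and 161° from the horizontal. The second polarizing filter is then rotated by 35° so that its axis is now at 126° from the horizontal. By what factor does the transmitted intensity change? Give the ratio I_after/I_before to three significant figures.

Before rotation:
I₁ = I₀ cos²(114° − 84°) = I₀ cos²(30°) = 0.75 I₀.
I₂ = I₁ cos²(161° − 114°) = 0.75 I₀ · cos²(47°) = 0.3488 I₀.
After rotation:
I₁ = I₀ cos²(114° − 84°) = I₀ cos²(30°) = 0.75 I₀.
I₂ = I₁ cos²(126° − 114°) = 0.75 I₀ · cos²(12°) = 0.7176 I₀.
Ratio = 0.7176 / 0.3488 = 2.057.

I_new/I_old ≈ 2.06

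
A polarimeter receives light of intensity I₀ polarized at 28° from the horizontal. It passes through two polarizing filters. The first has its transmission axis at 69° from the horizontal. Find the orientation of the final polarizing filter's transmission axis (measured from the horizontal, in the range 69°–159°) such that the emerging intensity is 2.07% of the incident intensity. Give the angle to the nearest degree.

I₁ = I₀ cos²(69° − 28°) = I₀ cos²(41°) = 0.5696 I₀.
Need I₂/I₀ = 0.0207, so cos²(θ − 69°) = 0.0207 / 0.5696 = 0.03634.
θ − 69° = arccos(√0.03634) = 79.0°, giving θ ≈ 69 + 79.0 = 148.0°.

θ ≈ 148°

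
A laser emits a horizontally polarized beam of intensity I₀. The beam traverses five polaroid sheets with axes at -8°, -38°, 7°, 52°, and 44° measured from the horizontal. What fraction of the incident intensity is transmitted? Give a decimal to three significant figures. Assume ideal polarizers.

I₁ = I₀ cos²(-8° − 0°) = I₀ cos²(8°) = 0.9806 I₀.
I₂ = I₁ cos²(-38° + 8°) = 0.9806 I₀ · cos²(30°) = 0.7355 I₀.
I₃ = I₂ cos²(7° + 38°) = 0.7355 I₀ · cos²(45°) = 0.3677 I₀.
I₄ = I₃ cos²(52° − 7°) = 0.3677 I₀ · cos²(45°) = 0.1839 I₀.
I₅ = I₄ cos²(44° − 52°) = 0.1839 I₀ · cos²(8°) = 0.1803 I₀.
Transmitted fraction = 0.1803.

≈ 0.180 I₀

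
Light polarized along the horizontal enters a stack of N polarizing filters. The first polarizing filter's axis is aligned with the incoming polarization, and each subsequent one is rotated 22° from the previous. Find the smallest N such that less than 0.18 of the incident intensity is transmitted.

N = 13

First polarizer is aligned with the polarization: full transmission.
Each further stage multiplies by cos²(22°) = 0.8597.
After N polarizers: T = 0.8597^(N−1). Require T < 0.18 ⇒ N−1 > ln(0.18)/ln(0.8597) = 11.34, so N−1 ≥ 12 and N = 13.
Check: N=13 gives T = 0.1629 < 0.18; N=12 gives T = 0.1895.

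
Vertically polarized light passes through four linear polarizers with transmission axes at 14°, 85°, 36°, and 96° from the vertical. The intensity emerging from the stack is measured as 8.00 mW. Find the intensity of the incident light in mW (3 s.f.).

I₀ ≈ 745 mW

I₁ = I₀ cos²(14° − 0°) = I₀ cos²(14°) = 0.9415 I₀.
I₂ = I₁ cos²(85° − 14°) = 0.9415 I₀ · cos²(71°) = 0.09979 I₀.
I₃ = I₂ cos²(36° − 85°) = 0.09979 I₀ · cos²(49°) = 0.04295 I₀.
I₄ = I₃ cos²(96° − 36°) = 0.04295 I₀ · cos²(60°) = 0.01074 I₀.
So 8.00 mW = 0.01074 I₀, giving I₀ = 8.00/0.01074 = 745 mW.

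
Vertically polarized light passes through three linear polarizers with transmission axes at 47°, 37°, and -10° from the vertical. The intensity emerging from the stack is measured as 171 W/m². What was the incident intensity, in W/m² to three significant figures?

I₀ ≈ 815 W/m²

I₁ = I₀ cos²(47° − 0°) = I₀ cos²(47°) = 0.4651 I₀.
I₂ = I₁ cos²(37° − 47°) = 0.4651 I₀ · cos²(10°) = 0.4511 I₀.
I₃ = I₂ cos²(-10° − 37°) = 0.4511 I₀ · cos²(47°) = 0.2098 I₀.
So 171 W/m² = 0.2098 I₀, giving I₀ = 171/0.2098 = 815 W/m².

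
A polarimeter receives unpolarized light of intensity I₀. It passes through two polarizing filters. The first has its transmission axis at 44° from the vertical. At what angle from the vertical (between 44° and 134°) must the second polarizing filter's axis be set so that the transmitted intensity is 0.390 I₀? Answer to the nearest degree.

θ ≈ 72°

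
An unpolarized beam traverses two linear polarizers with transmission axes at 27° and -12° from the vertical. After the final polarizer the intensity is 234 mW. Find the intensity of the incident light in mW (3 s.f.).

I₀ ≈ 775 mW

Unpolarized light through the first polarizer → I₁ = ½ I₀, now polarized at 27°.
I₂ = I₁ cos²(-12° − 27°) = 0.5 I₀ · cos²(39°) = 0.302 I₀.
So 234 mW = 0.302 I₀, giving I₀ = 234/0.302 = 774.9 mW.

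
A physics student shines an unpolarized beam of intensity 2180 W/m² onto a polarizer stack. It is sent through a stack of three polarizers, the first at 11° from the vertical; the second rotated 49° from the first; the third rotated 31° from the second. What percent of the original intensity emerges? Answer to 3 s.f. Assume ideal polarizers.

Unpolarized light through the first polarizer → I₁ = 2180 W/m²/2 = 1090 W/m², polarized at 11°.
I₂ = I₁ · cos²(49°) = 1090 · 0.4304 = 469.2 W/m².
I₃ = I₂ · cos²(31°) = 469.2 · 0.7347 = 344.7 W/m².
That is 15.81% of the incident intensity.

≈ 15.8%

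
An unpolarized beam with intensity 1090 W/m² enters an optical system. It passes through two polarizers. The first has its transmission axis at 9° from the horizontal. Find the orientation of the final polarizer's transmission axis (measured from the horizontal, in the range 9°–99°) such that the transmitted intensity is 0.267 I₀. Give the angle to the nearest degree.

θ ≈ 52°

Unpolarized light through the first polarizer → I₁ = ½ I₀, now polarized at 9°.
Need I₂/I₀ = 0.267, so cos²(θ − 9°) = 0.267 / 0.5 = 0.534.
θ − 9° = arccos(√0.534) = 43.1°, giving θ ≈ 9 + 43.1 = 52.1°.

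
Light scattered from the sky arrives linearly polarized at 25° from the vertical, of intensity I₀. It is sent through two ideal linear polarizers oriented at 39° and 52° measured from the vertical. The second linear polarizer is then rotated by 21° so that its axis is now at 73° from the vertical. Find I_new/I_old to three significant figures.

I_new/I_old ≈ 0.724

Before rotation:
I₁ = I₀ cos²(39° − 25°) = I₀ cos²(14°) = 0.9415 I₀.
I₂ = I₁ cos²(52° − 39°) = 0.9415 I₀ · cos²(13°) = 0.8938 I₀.
After rotation:
I₁ = I₀ cos²(39° − 25°) = I₀ cos²(14°) = 0.9415 I₀.
I₂ = I₁ cos²(73° − 39°) = 0.9415 I₀ · cos²(34°) = 0.6471 I₀.
Ratio = 0.6471 / 0.8938 = 0.7239.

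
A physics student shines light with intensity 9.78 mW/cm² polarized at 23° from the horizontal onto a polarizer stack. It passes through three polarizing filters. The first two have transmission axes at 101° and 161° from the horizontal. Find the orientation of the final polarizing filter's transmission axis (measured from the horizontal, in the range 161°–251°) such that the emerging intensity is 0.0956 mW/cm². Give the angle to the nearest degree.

θ ≈ 179°

I₁ = I₀ cos²(101° − 23°) = I₀ cos²(78°) = 0.04323 I₀.
I₂ = I₁ cos²(161° − 101°) = 0.04323 I₀ · cos²(60°) = 0.01081 I₀.
Target fraction: 0.0956 / 9.78 mW/cm² = 0.009775 of I₀.
Need I₃/I₀ = 0.009775, so cos²(θ − 161°) = 0.009775 / 0.01081 = 0.9045.
θ − 161° = arccos(√0.9045) = 18.0°, giving θ ≈ 161 + 18.0 = 179.0°.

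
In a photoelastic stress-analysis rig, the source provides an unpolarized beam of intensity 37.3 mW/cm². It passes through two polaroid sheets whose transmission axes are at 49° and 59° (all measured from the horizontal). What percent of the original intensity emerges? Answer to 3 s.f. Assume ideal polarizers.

Unpolarized light through the first polarizer → I₁ = 37.3 mW/cm²/2 = 18.65 mW/cm², polarized at 49°.
I₂ = I₁ · cos²(10°) = 18.65 · 0.9698 = 18.09 mW/cm².
That is 48.49% of the incident intensity.

≈ 48.5%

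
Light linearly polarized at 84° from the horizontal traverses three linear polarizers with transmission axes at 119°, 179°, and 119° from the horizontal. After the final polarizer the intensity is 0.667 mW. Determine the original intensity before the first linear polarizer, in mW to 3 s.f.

I₀ ≈ 15.9 mW

By Malus's law, I₁ = I₀ cos²(119° − 84°) = I₀ cos²(35°) = 0.671 I₀.
I₂ = I₁ cos²(179° − 119°) = 0.671 I₀ · cos²(60°) = 0.1678 I₀.
I₃ = I₂ cos²(119° − 179°) = 0.1678 I₀ · cos²(60°) = 0.04194 I₀.
So 0.667 mW = 0.04194 I₀, giving I₀ = 0.667/0.04194 = 15.9 mW.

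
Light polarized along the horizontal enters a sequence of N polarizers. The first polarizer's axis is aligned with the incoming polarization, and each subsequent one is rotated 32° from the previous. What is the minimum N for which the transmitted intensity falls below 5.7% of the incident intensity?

N = 10

First polarizer is aligned with the polarization: full transmission.
Each further stage multiplies by cos²(32°) = 0.7192.
After N polarizers: T = 0.7192^(N−1). Require T < 0.057 ⇒ N−1 > ln(0.057)/ln(0.7192) = 8.69, so N−1 ≥ 9 and N = 10.
Check: N=10 gives T = 0.05147 < 0.057; N=9 gives T = 0.07157.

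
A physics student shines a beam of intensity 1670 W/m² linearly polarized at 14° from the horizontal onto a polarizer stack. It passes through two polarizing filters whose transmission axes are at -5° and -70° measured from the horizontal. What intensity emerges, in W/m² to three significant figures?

I ≈ 267 W/m²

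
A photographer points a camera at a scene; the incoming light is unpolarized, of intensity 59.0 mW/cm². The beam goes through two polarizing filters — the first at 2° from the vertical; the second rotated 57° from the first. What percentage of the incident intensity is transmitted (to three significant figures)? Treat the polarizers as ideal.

≈ 14.8%

Unpolarized light through the first polarizer → I₁ = 59.0 mW/cm²/2 = 29.5 mW/cm², polarized at 2°.
I₂ = I₁ · cos²(57°) = 29.5 · 0.2966 = 8.751 mW/cm².
That is 14.83% of the incident intensity.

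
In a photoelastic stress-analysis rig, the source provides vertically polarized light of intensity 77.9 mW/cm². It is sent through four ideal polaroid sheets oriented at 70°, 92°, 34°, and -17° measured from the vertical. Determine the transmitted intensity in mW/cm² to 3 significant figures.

I₁ = 77.9 mW/cm² · cos²(70°) = 9.113 mW/cm².
I₂ = I₁ · cos²(22°) = 9.113 · 0.8597 = 7.834 mW/cm².
I₃ = I₂ · cos²(58°) = 7.834 · 0.2808 = 2.2 mW/cm².
I₄ = I₃ · cos²(51°) = 2.2 · 0.396 = 0.8712 mW/cm².

I ≈ 0.871 mW/cm²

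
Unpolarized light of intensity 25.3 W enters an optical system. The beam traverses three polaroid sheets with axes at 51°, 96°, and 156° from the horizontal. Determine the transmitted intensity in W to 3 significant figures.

I ≈ 1.58 W

Unpolarized light through the first polarizer → I₁ = 25.3 W/2 = 12.65 W, polarized at 51°.
I₂ = I₁ · cos²(45°) = 12.65 · 0.5 = 6.325 W.
I₃ = I₂ · cos²(60°) = 6.325 · 0.25 = 1.581 W.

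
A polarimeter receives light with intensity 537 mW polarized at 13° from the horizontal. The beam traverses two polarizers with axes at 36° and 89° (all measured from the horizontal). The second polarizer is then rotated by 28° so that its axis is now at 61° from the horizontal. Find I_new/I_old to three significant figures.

I_new/I_old ≈ 2.27

Before rotation:
I₁ = I₀ cos²(36° − 13°) = I₀ cos²(23°) = 0.8473 I₀.
I₂ = I₁ cos²(89° − 36°) = 0.8473 I₀ · cos²(53°) = 0.3069 I₀.
After rotation:
I₁ = I₀ cos²(36° − 13°) = I₀ cos²(23°) = 0.8473 I₀.
I₂ = I₁ cos²(61° − 36°) = 0.8473 I₀ · cos²(25°) = 0.696 I₀.
Ratio = 0.696 / 0.3069 = 2.268.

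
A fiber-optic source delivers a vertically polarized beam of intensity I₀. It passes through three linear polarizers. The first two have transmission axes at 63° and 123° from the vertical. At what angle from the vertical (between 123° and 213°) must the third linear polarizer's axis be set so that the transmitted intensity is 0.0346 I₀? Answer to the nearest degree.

I₁ = I₀ cos²(63° − 0°) = I₀ cos²(63°) = 0.2061 I₀.
I₂ = I₁ cos²(123° − 63°) = 0.2061 I₀ · cos²(60°) = 0.05153 I₀.
Need I₃/I₀ = 0.0346, so cos²(θ − 123°) = 0.0346 / 0.05153 = 0.6715.
θ − 123° = arccos(√0.6715) = 35.0°, giving θ ≈ 123 + 35.0 = 158.0°.

θ ≈ 158°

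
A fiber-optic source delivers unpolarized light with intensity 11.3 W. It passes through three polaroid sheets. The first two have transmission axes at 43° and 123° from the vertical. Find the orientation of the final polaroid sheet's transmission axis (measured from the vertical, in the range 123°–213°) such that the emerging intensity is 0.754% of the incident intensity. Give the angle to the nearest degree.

Unpolarized light through the first polarizer → I₁ = ½ I₀, now polarized at 43°.
I₂ = I₁ cos²(123° − 43°) = 0.5 I₀ · cos²(80°) = 0.01508 I₀.
Need I₃/I₀ = 0.00754, so cos²(θ − 123°) = 0.00754 / 0.01508 = 0.5001.
θ − 123° = arccos(√0.5001) = 45.0°, giving θ ≈ 123 + 45.0 = 168.0°.

θ ≈ 168°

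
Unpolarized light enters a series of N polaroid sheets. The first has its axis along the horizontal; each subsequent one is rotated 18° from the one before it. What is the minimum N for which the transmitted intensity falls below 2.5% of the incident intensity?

First polarizer halves the unpolarized light: factor 1/2.
Each further stage multiplies by cos²(18°) = 0.9045.
After N polarizers: T = 0.5·0.9045^(N−1). Require T < 0.025 ⇒ N−1 > ln(0.025/0.5)/ln(0.9045) = 29.85, so N−1 ≥ 30 and N = 31.
Check: N=31 gives T = 0.02462 < 0.025; N=30 gives T = 0.02722.

N = 31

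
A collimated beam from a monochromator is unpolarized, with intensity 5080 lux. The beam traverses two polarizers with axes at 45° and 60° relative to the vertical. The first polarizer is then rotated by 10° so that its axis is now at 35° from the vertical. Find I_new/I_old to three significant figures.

Before rotation:
Unpolarized light through the first polarizer → I₁ = ½ I₀, now polarized at 45°.
I₂ = I₁ cos²(60° − 45°) = 0.5 I₀ · cos²(15°) = 0.4665 I₀.
After rotation:
Unpolarized light through the first polarizer → I₁ = ½ I₀, now polarized at 35°.
I₂ = I₁ cos²(60° − 35°) = 0.5 I₀ · cos²(25°) = 0.4107 I₀.
Ratio = 0.4107 / 0.4665 = 0.8804.

I_new/I_old ≈ 0.880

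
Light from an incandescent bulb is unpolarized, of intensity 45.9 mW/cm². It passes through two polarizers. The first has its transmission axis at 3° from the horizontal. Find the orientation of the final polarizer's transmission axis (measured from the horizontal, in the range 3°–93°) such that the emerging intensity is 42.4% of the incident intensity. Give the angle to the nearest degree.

θ ≈ 26°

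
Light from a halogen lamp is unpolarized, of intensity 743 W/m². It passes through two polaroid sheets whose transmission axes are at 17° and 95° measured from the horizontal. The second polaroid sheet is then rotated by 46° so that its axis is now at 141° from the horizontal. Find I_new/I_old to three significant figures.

Before rotation:
Unpolarized light through the first polarizer → I₁ = ½ I₀, now polarized at 17°.
I₂ = I₁ cos²(95° − 17°) = 0.5 I₀ · cos²(78°) = 0.02161 I₀.
After rotation:
Unpolarized light through the first polarizer → I₁ = ½ I₀, now polarized at 17°.
Angle between axes 1 and 2: 56°. I₂ = 0.5 I₀ · cos²(56°) = 0.1563 I₀.
Ratio = 0.1563 / 0.02161 = 7.234.

I_new/I_old ≈ 7.23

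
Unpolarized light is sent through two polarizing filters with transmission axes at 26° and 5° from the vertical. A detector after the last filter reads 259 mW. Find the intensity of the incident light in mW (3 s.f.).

Unpolarized light through the first polarizer → I₁ = ½ I₀, now polarized at 26°.
I₂ = I₁ cos²(5° − 26°) = 0.5 I₀ · cos²(21°) = 0.4358 I₀.
So 259 mW = 0.4358 I₀, giving I₀ = 259/0.4358 = 594.3 mW.

I₀ ≈ 594 mW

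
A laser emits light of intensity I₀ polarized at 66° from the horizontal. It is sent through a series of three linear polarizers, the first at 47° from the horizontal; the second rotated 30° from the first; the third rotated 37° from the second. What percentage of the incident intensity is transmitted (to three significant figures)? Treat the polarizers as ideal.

≈ 42.8%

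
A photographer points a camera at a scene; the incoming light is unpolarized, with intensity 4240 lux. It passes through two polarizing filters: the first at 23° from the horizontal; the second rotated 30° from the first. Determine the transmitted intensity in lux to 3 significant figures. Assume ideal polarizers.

I ≈ 1590 lux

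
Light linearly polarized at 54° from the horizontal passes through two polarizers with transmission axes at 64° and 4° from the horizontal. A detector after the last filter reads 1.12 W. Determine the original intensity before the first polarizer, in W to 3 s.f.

I₀ ≈ 4.62 W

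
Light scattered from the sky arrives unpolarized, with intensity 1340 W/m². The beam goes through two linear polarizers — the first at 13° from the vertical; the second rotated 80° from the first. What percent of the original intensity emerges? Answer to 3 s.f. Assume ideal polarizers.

Unpolarized light through the first polarizer → I₁ = 1340 W/m²/2 = 670 W/m², polarized at 13°.
I₂ = I₁ · cos²(80°) = 670 · 0.03015 = 20.2 W/m².
That is 1.508% of the incident intensity.

≈ 1.51%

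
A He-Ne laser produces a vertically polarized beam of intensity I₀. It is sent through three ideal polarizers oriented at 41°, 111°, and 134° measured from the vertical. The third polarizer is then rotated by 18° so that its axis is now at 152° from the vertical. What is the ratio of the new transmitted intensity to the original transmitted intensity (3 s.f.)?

I_new/I_old ≈ 0.672

Before rotation:
By Malus's law, I₁ = I₀ cos²(41° − 0°) = I₀ cos²(41°) = 0.5696 I₀.
I₂ = I₁ cos²(111° − 41°) = 0.5696 I₀ · cos²(70°) = 0.06663 I₀.
I₃ = I₂ cos²(134° − 111°) = 0.06663 I₀ · cos²(23°) = 0.05646 I₀.
After rotation:
I₁ = I₀ cos²(41° − 0°) = I₀ cos²(41°) = 0.5696 I₀.
I₂ = I₁ cos²(111° − 41°) = 0.5696 I₀ · cos²(70°) = 0.06663 I₀.
I₃ = I₂ cos²(152° − 111°) = 0.06663 I₀ · cos²(41°) = 0.03795 I₀.
Ratio = 0.03795 / 0.05646 = 0.6722.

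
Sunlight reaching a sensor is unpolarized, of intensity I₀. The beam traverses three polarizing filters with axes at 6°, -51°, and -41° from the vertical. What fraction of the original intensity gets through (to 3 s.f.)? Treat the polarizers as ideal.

Unpolarized light through the first polarizer → I₁ = ½ I₀, now polarized at 6°.
I₂ = I₁ cos²(-51° − 6°) = 0.5 I₀ · cos²(57°) = 0.1483 I₀.
I₃ = I₂ cos²(-41° + 51°) = 0.1483 I₀ · cos²(10°) = 0.1438 I₀.
Transmitted fraction = 0.1438.

≈ 0.144 I₀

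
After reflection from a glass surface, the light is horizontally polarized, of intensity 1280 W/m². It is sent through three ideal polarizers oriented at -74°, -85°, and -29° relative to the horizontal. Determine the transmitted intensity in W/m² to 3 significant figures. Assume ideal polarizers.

I ≈ 29.3 W/m²

By Malus's law, I₁ = 1280 W/m² · cos²(74°) = 97.25 W/m².
I₂ = I₁ · cos²(11°) = 97.25 · 0.9636 = 93.71 W/m².
I₃ = I₂ · cos²(56°) = 93.71 · 0.3127 = 29.3 W/m².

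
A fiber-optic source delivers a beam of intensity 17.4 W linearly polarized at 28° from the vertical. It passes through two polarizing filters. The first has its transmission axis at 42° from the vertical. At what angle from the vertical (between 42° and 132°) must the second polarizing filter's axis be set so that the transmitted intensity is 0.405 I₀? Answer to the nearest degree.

θ ≈ 91°

I₁ = I₀ cos²(42° − 28°) = I₀ cos²(14°) = 0.9415 I₀.
Need I₂/I₀ = 0.405, so cos²(θ − 42°) = 0.405 / 0.9415 = 0.4302.
θ − 42° = arccos(√0.4302) = 49.0°, giving θ ≈ 42 + 49.0 = 91.0°.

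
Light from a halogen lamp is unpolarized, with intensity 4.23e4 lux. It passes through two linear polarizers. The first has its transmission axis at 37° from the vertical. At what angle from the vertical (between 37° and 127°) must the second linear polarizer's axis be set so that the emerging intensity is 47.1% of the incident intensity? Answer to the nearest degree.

θ ≈ 51°

Unpolarized light through the first polarizer → I₁ = ½ I₀, now polarized at 37°.
Need I₂/I₀ = 0.471, so cos²(θ − 37°) = 0.471 / 0.5 = 0.942.
θ − 37° = arccos(√0.942) = 13.9°, giving θ ≈ 37 + 13.9 = 50.9°.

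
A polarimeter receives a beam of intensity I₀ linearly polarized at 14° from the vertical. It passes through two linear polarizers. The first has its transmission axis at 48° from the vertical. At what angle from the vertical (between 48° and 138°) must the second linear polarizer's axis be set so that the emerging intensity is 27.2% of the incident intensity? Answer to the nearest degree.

θ ≈ 99°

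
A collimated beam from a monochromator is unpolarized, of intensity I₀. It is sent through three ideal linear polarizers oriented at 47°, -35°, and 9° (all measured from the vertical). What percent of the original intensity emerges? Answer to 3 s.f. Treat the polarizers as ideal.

Unpolarized light through the first polarizer → I₁ = ½ I₀, now polarized at 47°.
I₂ = I₁ cos²(-35° − 47°) = 0.5 I₀ · cos²(82°) = 0.009685 I₀.
I₃ = I₂ cos²(9° + 35°) = 0.009685 I₀ · cos²(44°) = 0.005011 I₀.
That is 0.5011% of the incident intensity.

≈ 0.501%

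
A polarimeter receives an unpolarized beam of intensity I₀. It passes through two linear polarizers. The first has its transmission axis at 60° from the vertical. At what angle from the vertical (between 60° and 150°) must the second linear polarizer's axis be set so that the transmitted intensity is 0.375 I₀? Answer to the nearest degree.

θ ≈ 90°

Unpolarized light through the first polarizer → I₁ = ½ I₀, now polarized at 60°.
Need I₂/I₀ = 0.375, so cos²(θ − 60°) = 0.375 / 0.5 = 0.75.
θ − 60° = arccos(√0.75) = 30.0°, giving θ ≈ 60 + 30.0 = 90.0°.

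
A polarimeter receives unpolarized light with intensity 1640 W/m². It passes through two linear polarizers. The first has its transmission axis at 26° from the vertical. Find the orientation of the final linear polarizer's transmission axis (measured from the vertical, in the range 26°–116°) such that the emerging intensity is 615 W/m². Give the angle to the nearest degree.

θ ≈ 56°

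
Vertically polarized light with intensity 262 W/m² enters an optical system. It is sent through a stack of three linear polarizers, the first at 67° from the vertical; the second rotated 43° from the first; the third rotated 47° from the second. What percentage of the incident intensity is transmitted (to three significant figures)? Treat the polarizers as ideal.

I₁ = 262 W/m² · cos²(67°) = 40 W/m².
I₂ = I₁ · cos²(43°) = 40 · 0.5349 = 21.39 W/m².
I₃ = I₂ · cos²(47°) = 21.39 · 0.4651 = 9.951 W/m².
That is 3.798% of the incident intensity.

≈ 3.80%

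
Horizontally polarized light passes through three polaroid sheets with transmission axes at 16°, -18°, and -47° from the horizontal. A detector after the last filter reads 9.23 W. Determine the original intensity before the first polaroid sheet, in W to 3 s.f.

I₁ = I₀ cos²(16° − 0°) = I₀ cos²(16°) = 0.924 I₀.
I₂ = I₁ cos²(-18° − 16°) = 0.924 I₀ · cos²(34°) = 0.6351 I₀.
I₃ = I₂ cos²(-47° + 18°) = 0.6351 I₀ · cos²(29°) = 0.4858 I₀.
So 9.23 W = 0.4858 I₀, giving I₀ = 9.23/0.4858 = 19 W.

I₀ ≈ 19.0 W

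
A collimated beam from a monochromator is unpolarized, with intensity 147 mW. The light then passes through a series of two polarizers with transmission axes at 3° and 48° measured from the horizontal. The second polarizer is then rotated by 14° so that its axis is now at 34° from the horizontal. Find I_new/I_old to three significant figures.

I_new/I_old ≈ 1.47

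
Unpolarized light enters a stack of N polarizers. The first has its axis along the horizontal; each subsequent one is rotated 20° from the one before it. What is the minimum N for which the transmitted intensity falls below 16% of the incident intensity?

N = 11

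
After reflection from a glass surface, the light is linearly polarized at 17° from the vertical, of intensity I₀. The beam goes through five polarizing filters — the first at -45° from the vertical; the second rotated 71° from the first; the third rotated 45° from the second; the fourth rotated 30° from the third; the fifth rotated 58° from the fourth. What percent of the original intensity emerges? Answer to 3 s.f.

I₁ = I₀ cos²(-45° − 17°) = I₀ cos²(62°) = 0.2204 I₀.
I₂ = I₁ cos²(71°) = 0.2204 · 0.106 I₀ = 0.02336 I₀.
I₃ = I₂ cos²(45°) = 0.02336 · 0.5 I₀ = 0.01168 I₀.
I₄ = I₃ cos²(30°) = 0.01168 · 0.75 I₀ = 0.008761 I₀.
I₅ = I₄ cos²(58°) = 0.008761 · 0.2808 I₀ = 0.00246 I₀.
That is 0.246% of the incident intensity.

≈ 0.246%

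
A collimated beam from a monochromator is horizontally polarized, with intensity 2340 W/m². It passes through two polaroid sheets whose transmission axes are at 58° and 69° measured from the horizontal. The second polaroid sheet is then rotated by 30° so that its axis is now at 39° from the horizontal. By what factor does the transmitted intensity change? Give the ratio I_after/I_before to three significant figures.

I_new/I_old ≈ 0.928

Before rotation:
By Malus's law, I₁ = I₀ cos²(58° − 0°) = I₀ cos²(58°) = 0.2808 I₀.
I₂ = I₁ cos²(69° − 58°) = 0.2808 I₀ · cos²(11°) = 0.2706 I₀.
After rotation:
I₁ = I₀ cos²(58° − 0°) = I₀ cos²(58°) = 0.2808 I₀.
I₂ = I₁ cos²(39° − 58°) = 0.2808 I₀ · cos²(19°) = 0.251 I₀.
Ratio = 0.251 / 0.2706 = 0.9278.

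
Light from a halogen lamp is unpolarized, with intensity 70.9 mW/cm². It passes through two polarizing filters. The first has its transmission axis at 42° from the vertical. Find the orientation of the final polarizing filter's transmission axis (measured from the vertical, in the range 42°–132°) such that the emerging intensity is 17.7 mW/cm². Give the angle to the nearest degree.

Unpolarized light through the first polarizer → I₁ = ½ I₀, now polarized at 42°.
Target fraction: 17.7 / 70.9 mW/cm² = 0.2496 of I₀.
Need I₂/I₀ = 0.2496, so cos²(θ − 42°) = 0.2496 / 0.5 = 0.4993.
θ − 42° = arccos(√0.4993) = 45.0°, giving θ ≈ 42 + 45.0 = 87.0°.

θ ≈ 87°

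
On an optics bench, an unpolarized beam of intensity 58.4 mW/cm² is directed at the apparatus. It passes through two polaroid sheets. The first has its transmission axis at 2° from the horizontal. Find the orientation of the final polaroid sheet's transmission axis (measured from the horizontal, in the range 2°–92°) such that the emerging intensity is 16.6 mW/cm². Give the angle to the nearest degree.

θ ≈ 43°

Unpolarized light through the first polarizer → I₁ = ½ I₀, now polarized at 2°.
Target fraction: 16.6 / 58.4 mW/cm² = 0.2842 of I₀.
Need I₂/I₀ = 0.2842, so cos²(θ − 2°) = 0.2842 / 0.5 = 0.5685.
θ − 2° = arccos(√0.5685) = 41.1°, giving θ ≈ 2 + 41.1 = 43.1°.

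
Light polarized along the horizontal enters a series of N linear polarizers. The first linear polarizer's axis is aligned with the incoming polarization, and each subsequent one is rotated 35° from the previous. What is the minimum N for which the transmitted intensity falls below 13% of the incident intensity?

First polarizer is aligned with the polarization: full transmission.
Each further stage multiplies by cos²(35°) = 0.671.
After N polarizers: T = 0.671^(N−1). Require T < 0.13 ⇒ N−1 > ln(0.13)/ln(0.671) = 5.11, so N−1 ≥ 6 and N = 7.
Check: N=7 gives T = 0.09128 < 0.13; N=6 gives T = 0.136.

N = 7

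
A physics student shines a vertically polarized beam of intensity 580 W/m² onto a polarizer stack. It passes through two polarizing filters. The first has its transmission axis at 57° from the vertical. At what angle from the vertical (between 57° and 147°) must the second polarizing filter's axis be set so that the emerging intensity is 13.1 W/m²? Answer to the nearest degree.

θ ≈ 131°

I₁ = I₀ cos²(57° − 0°) = I₀ cos²(57°) = 0.2966 I₀.
Target fraction: 13.1 / 580 W/m² = 0.02259 of I₀.
Need I₂/I₀ = 0.02259, so cos²(θ − 57°) = 0.02259 / 0.2966 = 0.07614.
θ − 57° = arccos(√0.07614) = 74.0°, giving θ ≈ 57 + 74.0 = 131.0°.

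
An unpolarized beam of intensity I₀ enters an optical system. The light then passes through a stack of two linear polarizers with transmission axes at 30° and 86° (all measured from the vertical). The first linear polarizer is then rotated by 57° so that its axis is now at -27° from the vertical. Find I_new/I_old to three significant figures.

Before rotation:
Unpolarized light through the first polarizer → I₁ = ½ I₀, now polarized at 30°.
I₂ = I₁ cos²(86° − 30°) = 0.5 I₀ · cos²(56°) = 0.1563 I₀.
After rotation:
Unpolarized light through the first polarizer → I₁ = ½ I₀, now polarized at -27°.
Angle between axes 1 and 2: 67°. I₂ = 0.5 I₀ · cos²(67°) = 0.07634 I₀.
Ratio = 0.07634 / 0.1563 = 0.4882.

I_new/I_old ≈ 0.488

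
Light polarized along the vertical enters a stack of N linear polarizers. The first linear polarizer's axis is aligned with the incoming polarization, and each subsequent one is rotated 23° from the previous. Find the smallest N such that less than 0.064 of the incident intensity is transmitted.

N = 18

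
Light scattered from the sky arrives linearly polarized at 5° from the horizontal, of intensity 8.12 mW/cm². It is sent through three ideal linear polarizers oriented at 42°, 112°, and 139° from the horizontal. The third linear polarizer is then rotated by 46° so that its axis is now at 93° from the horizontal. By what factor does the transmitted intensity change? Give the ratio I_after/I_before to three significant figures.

Before rotation:
By Malus's law, I₁ = I₀ cos²(42° − 5°) = I₀ cos²(37°) = 0.6378 I₀.
I₂ = I₁ cos²(112° − 42°) = 0.6378 I₀ · cos²(70°) = 0.07461 I₀.
I₃ = I₂ cos²(139° − 112°) = 0.07461 I₀ · cos²(27°) = 0.05923 I₀.
After rotation:
I₁ = I₀ cos²(42° − 5°) = I₀ cos²(37°) = 0.6378 I₀.
I₂ = I₁ cos²(112° − 42°) = 0.6378 I₀ · cos²(70°) = 0.07461 I₀.
I₃ = I₂ cos²(93° − 112°) = 0.07461 I₀ · cos²(19°) = 0.0667 I₀.
Ratio = 0.0667 / 0.05923 = 1.126.

I_new/I_old ≈ 1.13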